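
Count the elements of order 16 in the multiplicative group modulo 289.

8

φ(289) = φ(17^2) = 17·(17−1) = 272 = 2^4 · 17.
Since (Z/289Z)^× is cyclic of order 272, the number of elements of order d is φ(d) when d | 272 and 0 otherwise.
16 = 2^4 divides 272, and φ(16) = 8.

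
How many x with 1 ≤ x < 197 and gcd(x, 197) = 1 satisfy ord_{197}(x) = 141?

0

φ(197) = 197 − 1 = 196 = 2^2 · 7^2.
Since (Z/197Z)^× is cyclic of order 196, the number of elements of order d is φ(d) when d | 196 and 0 otherwise.
Since 141 ∤ 196, the count is 0.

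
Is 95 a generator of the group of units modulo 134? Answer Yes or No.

Yes

φ(134) = φ(2)·φ(67) = 1·66 = 66 = 2 · 3 · 11.
95 is a primitive root mod 134 iff 95^(φ(134)/q) ≢ 1 for every prime q | φ(134), i.e. q ∈ {2, 3, 11}.
95^33 ≡ 133 (mod 134)  [q = 2: ≢ 1 ✓]
95^22 ≡ 37 (mod 134)  [q = 3: ≢ 1 ✓]
95^6 ≡ 107 (mod 134)  [q = 11: ≢ 1 ✓]
All checks pass, so 95 has order 66 and is a primitive root modulo 134.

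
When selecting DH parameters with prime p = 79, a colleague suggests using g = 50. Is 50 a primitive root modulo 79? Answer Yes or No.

No

φ(79) = 79 − 1 = 78 = 2 · 3 · 13.
50 is a primitive root mod 79 iff 50^(φ(79)/q) ≢ 1 for every prime q | φ(79), i.e. q ∈ {2, 3, 13}.
50^39 ≡ 1 (mod 79)  [q = 2: ≡ 1 ✗]
50^26 ≡ 55 (mod 79)  [q = 3: ≢ 1 ✓]
50^6 ≡ 10 (mod 79)  [q = 13: ≢ 1 ✓]
Since 50^39 ≡ 1, the order of 50 divides 39 < 78, so 50 is not a primitive root.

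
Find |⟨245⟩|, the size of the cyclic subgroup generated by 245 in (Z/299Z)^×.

The order of 245 must divide φ(299) = φ(13·23) = (13−1)·(23−1) = 12·22 = 264 = 2^3 · 3 · 11.
Divisors of 264: 1, 2, 3, 4, 6, 8, 11, 12, 22, 24, 33, 44, 66, 88, 132, 264.
Test each divisor d:
245^1 ≡ 245 (mod 299)
245^2 ≡ 225 (mod 299)
245^3 ≡ 109 (mod 299)
245^4 ≡ 94 (mod 299)
245^6 ≡ 220 (mod 299)
245^8 ≡ 165 (mod 299)
245^11 ≡ 45 (mod 299)
245^12 ≡ 261 (mod 299)
245^22 ≡ 231 (mod 299)
245^24 ≡ 248 (mod 299)
245^33 ≡ 229 (mod 299)
245^44 ≡ 139 (mod 299)
245^66 ≡ 116 (mod 299)
245^88 ≡ 185 (mod 299)
245^132 ≡ 1 (mod 299) ✓
Therefore the multiplicative order of 245 modulo 299 is 132.

132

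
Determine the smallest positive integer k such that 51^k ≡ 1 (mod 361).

By Lagrange's theorem, ord_361(51) divides φ(361) = φ(19^2) = 19·(19−1) = 342 = 2 · 3^2 · 19.
Divisors of 342: 1, 2, 3, 6, 9, 18, 19, 38, 57, 114, 171, 342.
Check 51^d mod 361 for each divisor in increasing order:
51^1 ≡ 51 (mod 361)
51^2 ≡ 74 (mod 361)
51^3 ≡ 164 (mod 361)
51^6 ≡ 182 (mod 361)
51^9 ≡ 246 (mod 361)
51^18 ≡ 229 (mod 361)
51^19 ≡ 127 (mod 361)
51^38 ≡ 245 (mod 361)
51^57 ≡ 69 (mod 361)
51^114 ≡ 68 (mod 361)
51^171 ≡ 360 (mod 361)
51^342 ≡ 1 (mod 361) ✓
So ord_361(51) = 342.

342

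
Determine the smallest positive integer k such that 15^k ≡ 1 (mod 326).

By Lagrange's theorem, ord_326(15) divides φ(326) = φ(2)·φ(163) = 1·162 = 162 = 2 · 3^4.
Divisors of 162: 1, 2, 3, 6, 9, 18, 27, 54, 81, 162.
Evaluate successive powers at the divisors of 162:
15^1 ≡ 15 (mod 326)
15^2 ≡ 225 (mod 326)
15^3 ≡ 115 (mod 326)
15^6 ≡ 185 (mod 326)
15^9 ≡ 85 (mod 326)
15^18 ≡ 53 (mod 326)
15^27 ≡ 267 (mod 326)
15^54 ≡ 221 (mod 326)
15^81 ≡ 1 (mod 326) ✓
Hence ord(15) = 81.

81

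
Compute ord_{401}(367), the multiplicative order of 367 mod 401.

400

The order of 367 must divide φ(401) = 401 − 1 = 400 = 2^4 · 5^2.
Divisors of 400: 1, 2, 4, 5, 8, 10, 16, 20, 25, 40, 50, 80, 100, 200, 400.
Check 367^d mod 401 for each divisor in increasing order:
367^1 ≡ 367 (mod 401)
367^2 ≡ 354 (mod 401)
367^4 ≡ 204 (mod 401)
367^5 ≡ 282 (mod 401)
367^8 ≡ 313 (mod 401)
367^10 ≡ 126 (mod 401)
367^16 ≡ 125 (mod 401)
367^20 ≡ 237 (mod 401)
367^25 ≡ 268 (mod 401)
367^40 ≡ 29 (mod 401)
367^50 ≡ 45 (mod 401)
367^80 ≡ 39 (mod 401)
367^100 ≡ 20 (mod 401)
367^200 ≡ 400 (mod 401)
367^400 ≡ 1 (mod 401) ✓
Hence ord(367) = 400.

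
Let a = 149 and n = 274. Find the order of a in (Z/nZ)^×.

136

ord(149) | φ(274) = φ(2)·φ(137) = 1·136 = 136 = 2^3 · 17.
Divisors of 136: 1, 2, 4, 8, 17, 34, 68, 136.
Test each divisor d:
149^1 ≡ 149 (mod 274)
149^2 ≡ 7 (mod 274)
149^4 ≡ 49 (mod 274)
149^8 ≡ 209 (mod 274)
149^17 ≡ 147 (mod 274)
149^34 ≡ 237 (mod 274)
149^68 ≡ 273 (mod 274)
149^136 ≡ 1 (mod 274) ✓
The smallest such exponent is 136, so the order of 149 is 136.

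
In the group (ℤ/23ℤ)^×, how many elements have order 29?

0

φ(23) = 23 − 1 = 22 = 2 · 11.
Since (Z/23Z)^× is cyclic of order 22, the number of elements of order d is φ(d) when d | 22 and 0 otherwise.
Here 22 is not a multiple of 29, so there are no elements of order 29.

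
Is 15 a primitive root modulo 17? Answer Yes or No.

φ(17) = 17 − 1 = 16 = 2^4.
15 is a primitive root mod 17 iff 15^(φ(17)/q) ≢ 1 for every prime q | φ(17), i.e. q ∈ {2}.
15^8 ≡ 1 (mod 17)  [q = 2: ≡ 1 ✗]
Since 15^8 ≡ 1, the order of 15 divides 8 < 16, so 15 is not a primitive root.

No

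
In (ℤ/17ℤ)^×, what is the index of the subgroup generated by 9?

2

Since 9 ∈ (Z/17Z)^×, its order divides φ(17) = 17 − 1 = 16 = 2^4.
Divisors of 16: 1, 2, 4, 8, 16.
Test each divisor d:
9^1 ≡ 9 (mod 17)
9^2 ≡ 13 (mod 17)
9^4 ≡ 16 (mod 17)
9^8 ≡ 1 (mod 17) ✓
The order of 9 is 8, so the subgroup it generates has 8 elements.
The index is φ(17) / ord(9) = 16 / 8 = 2.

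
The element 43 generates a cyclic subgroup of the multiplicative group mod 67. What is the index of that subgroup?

Since 43 ∈ (Z/67Z)^×, its order divides φ(67) = 67 − 1 = 66 = 2 · 3 · 11.
Divisors of 66: 1, 2, 3, 6, 11, 22, 33, 66.
Check 43^d mod 67 for each divisor in increasing order:
43^1 ≡ 43
43^2 ≡ 40
43^3 ≡ 45
43^6 ≡ 15
43^11 ≡ 66
43^22 ≡ 1
The order of 43 is 22, so the subgroup it generates has 22 elements.
Index = |(Z/67Z)^×| / |⟨43⟩| = 66 / 22 = 3.

3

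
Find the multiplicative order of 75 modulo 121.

Since 75 ∈ (Z/121Z)^×, its order divides φ(121) = φ(11^2) = 11·(11−1) = 110 = 2 · 5 · 11.
Divisors of 110: 1, 2, 5, 10, 11, 22, 55, 110.
Evaluate successive powers at the divisors of 110:
75^1 ≡ 75 (mod 121)
75^2 ≡ 59 (mod 121)
75^5 ≡ 78 (mod 121)
75^10 ≡ 34 (mod 121)
75^11 ≡ 9 (mod 121)
75^22 ≡ 81 (mod 121)
75^55 ≡ 1 (mod 121) ✓
The smallest such exponent is 55, so the order of 75 is 55.

55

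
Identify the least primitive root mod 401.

φ(401) = 401 − 1 = 400 = 2^4 · 5^2.
g is a primitive root iff g^(400/q) ≢ 1 (mod 401) for each prime q ∈ {2, 5}.
g = 2: 2^200 ≡ 1 — hits 1, so not a primitive root.
g = 3: 3^200 ≡ 400; 3^80 ≡ 72 — none is 1, so 3 is a primitive root.
Hence the least primitive root of 401 is 3.

3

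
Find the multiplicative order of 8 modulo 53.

52

ord(8) | φ(53) = 53 − 1 = 52 = 2^2 · 13.
Divisors of 52: 1, 2, 4, 13, 26, 52.
Check 8^d mod 53 for each divisor in increasing order:
8^1 ≡ 8 (mod 53)
8^2 ≡ 11 (mod 53)
8^4 ≡ 15 (mod 53)
8^13 ≡ 23 (mod 53)
8^26 ≡ 52 (mod 53)
8^52 ≡ 1 (mod 53) ✓
The smallest such exponent is 52, so the order of 8 is 52.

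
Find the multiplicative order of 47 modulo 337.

56

By Lagrange's theorem, ord_337(47) divides φ(337) = 337 − 1 = 336 = 2^4 · 3 · 7.
Divisors of 336: 1, 2, 3, 4, 6, 7, 8, 12, 14, 16, 21, 24, 28, 42, 48, 56, 84, 112, 168, 336.
Check 47^d mod 337 for each divisor in increasing order:
47^1 ≡ 47 (mod 337)
47^2 ≡ 187 (mod 337)
47^3 ≡ 27 (mod 337)
47^4 ≡ 258 (mod 337)
47^6 ≡ 55 (mod 337)
47^7 ≡ 226 (mod 337)
47^8 ≡ 175 (mod 337)
47^12 ≡ 329 (mod 337)
47^14 ≡ 189 (mod 337)
47^16 ≡ 295 (mod 337)
47^21 ≡ 252 (mod 337)
47^24 ≡ 64 (mod 337)
47^28 ≡ 336 (mod 337)
47^42 ≡ 148 (mod 337)
47^48 ≡ 52 (mod 337)
47^56 ≡ 1 (mod 337) ✓
Hence ord(47) = 56.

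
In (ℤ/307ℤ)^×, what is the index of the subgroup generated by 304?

18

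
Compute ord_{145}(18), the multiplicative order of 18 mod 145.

Since 18 ∈ (Z/145Z)^×, its order divides φ(145) = φ(5·29) = (5−1)·(29−1) = 4·28 = 112 = 2^4 · 7.
Divisors of 112: 1, 2, 4, 7, 8, 14, 16, 28, 56, 112.
Evaluate successive powers at the divisors of 112:
18^1 ≡ 18 (mod 145)
18^2 ≡ 34 (mod 145)
18^4 ≡ 141 (mod 145)
18^7 ≡ 17 (mod 145)
18^8 ≡ 16 (mod 145)
18^14 ≡ 144 (mod 145)
18^16 ≡ 111 (mod 145)
18^28 ≡ 1 (mod 145) ✓
Therefore the multiplicative order of 18 modulo 145 is 28.

28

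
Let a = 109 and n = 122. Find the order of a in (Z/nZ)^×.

6

ord(109) | φ(122) = φ(2)·φ(61) = 1·60 = 60 = 2^2 · 3 · 5.
Divisors of 60: 1, 2, 3, 4, 5, 6, 10, 12, 15, 20, 30, 60.
Evaluate successive powers at the divisors of 60:
109^1 ≡ 109 (mod 122)
109^2 ≡ 47 (mod 122)
109^3 ≡ 121 (mod 122)
109^4 ≡ 13 (mod 122)
109^5 ≡ 75 (mod 122)
109^6 ≡ 1 (mod 122) ✓
Hence ord(109) = 6.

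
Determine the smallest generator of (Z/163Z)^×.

2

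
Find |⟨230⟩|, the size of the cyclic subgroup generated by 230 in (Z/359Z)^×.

The order of 230 must divide φ(359) = 359 − 1 = 358 = 2 · 179.
Divisors of 358: 1, 2, 179, 358.
Evaluate successive powers at the divisors of 358:
230^1 ≡ 230 (mod 359)
230^2 ≡ 127 (mod 359)
230^179 ≡ 1 (mod 359) ✓
Hence ord(230) = 179.

179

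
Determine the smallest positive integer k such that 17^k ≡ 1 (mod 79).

By Lagrange's theorem, ord_79(17) divides φ(79) = 79 − 1 = 78 = 2 · 3 · 13.
Divisors of 78: 1, 2, 3, 6, 13, 26, 39, 78.
Compute 17^d (mod 79) for the divisors d until we hit 1:
17^1 ≡ 17 (mod 79)
17^2 ≡ 52 (mod 79)
17^3 ≡ 15 (mod 79)
17^6 ≡ 67 (mod 79)
17^13 ≡ 78 (mod 79)
17^26 ≡ 1 (mod 79) ✓
Therefore the multiplicative order of 17 modulo 79 is 26.

26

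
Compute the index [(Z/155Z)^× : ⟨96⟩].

ord(96) | φ(155) = φ(5·31) = (5−1)·(31−1) = 4·30 = 120 = 2^3 · 3 · 5.
Divisors of 120: 1, 2, 3, 4, 5, 6, 8, 10, 12, 15, 20, 24, 30, 40, 60, 120.
Check 96^d mod 155 for each divisor in increasing order:
96^1 ≡ 96 (mod 155)
96^2 ≡ 71 (mod 155)
96^3 ≡ 151 (mod 155)
96^4 ≡ 81 (mod 155)
96^5 ≡ 26 (mod 155)
96^6 ≡ 16 (mod 155)
96^8 ≡ 51 (mod 155)
96^10 ≡ 56 (mod 155)
96^12 ≡ 101 (mod 155)
96^15 ≡ 61 (mod 155)
96^20 ≡ 36 (mod 155)
96^24 ≡ 126 (mod 155)
96^30 ≡ 1 (mod 155) ✓
So ord_155(96) = 30, hence |⟨96⟩| = 30.
Index = |(Z/155Z)^×| / |⟨96⟩| = 120 / 30 = 4.

4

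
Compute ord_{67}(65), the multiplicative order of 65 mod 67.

33

The order of 65 must divide φ(67) = 67 − 1 = 66 = 2 · 3 · 11.
Divisors of 66: 1, 2, 3, 6, 11, 22, 33, 66.
Test each divisor d:
65^1 ≡ 65 (mod 67)
65^2 ≡ 4 (mod 67)
65^3 ≡ 59 (mod 67)
65^6 ≡ 64 (mod 67)
65^11 ≡ 29 (mod 67)
65^22 ≡ 37 (mod 67)
65^33 ≡ 1 (mod 67) ✓
So ord_67(65) = 33.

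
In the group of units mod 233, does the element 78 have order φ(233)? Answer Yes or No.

φ(233) = 233 − 1 = 232 = 2^3 · 29.
78 is a primitive root mod 233 iff 78^(φ(233)/q) ≢ 1 for every prime q | φ(233), i.e. q ∈ {2, 29}.
78^116 ≡ 232 (mod 233)  [q = 2: ≢ 1 ✓]
78^8 ≡ 63 (mod 233)  [q = 29: ≢ 1 ✓]
Every test exponent gives a nontrivial residue, hence 78 generates the full group.

Yes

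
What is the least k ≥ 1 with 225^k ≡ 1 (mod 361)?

171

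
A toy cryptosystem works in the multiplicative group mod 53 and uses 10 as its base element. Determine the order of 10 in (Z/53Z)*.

ord(10) | φ(53) = 53 − 1 = 52 = 2^2 · 13.
Divisors of 52: 1, 2, 4, 13, 26, 52.
Test each divisor d:
10^1 ≡ 10 (mod 53)
10^2 ≡ 47 (mod 53)
10^4 ≡ 36 (mod 53)
10^13 ≡ 1 (mod 53) ✓
So ord_53(10) = 13.

13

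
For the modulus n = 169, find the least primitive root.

2

φ(169) = φ(13^2) = 13·(13−1) = 156 = 2^2 · 3 · 13.
Test candidates g = 2, 3, … against the prime factors q ∈ {2, 3, 13} of φ(169): g is a generator iff g^(156/q) ≢ 1 for every such q.
g = 2: 2^78 ≡ 168; 2^52 ≡ 146; 2^12 ≡ 40 — none is 1, so 2 is a primitive root.
The smallest primitive root modulo 169 is 2.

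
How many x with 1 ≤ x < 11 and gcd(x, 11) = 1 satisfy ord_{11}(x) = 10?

4

φ(11) = 11 − 1 = 10 = 2 · 5.
Since (Z/11Z)^× is cyclic of order 10, the number of elements of order d is φ(d) when d | 10 and 0 otherwise.
10 = 2 · 5 divides 10, and φ(10) = 4.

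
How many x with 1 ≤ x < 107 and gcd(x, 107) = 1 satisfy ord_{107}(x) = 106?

52

φ(107) = 107 − 1 = 106 = 2 · 53.
In a cyclic group of order 106, there are φ(d) elements of order d for each divisor d of 106, and zero for non-divisors.
106 = 2 · 53 divides 106, and φ(106) = 52.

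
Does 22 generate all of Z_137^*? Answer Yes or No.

No

φ(137) = 137 − 1 = 136 = 2^3 · 17.
An element g generates (Z/137Z)^× iff g^(136/q) ≢ 1 (mod 137) for each prime q ∈ {2, 17}.
22^68 ≡ 1 (mod 137)  [q = 2: ≡ 1 ✗]
22^8 ≡ 59 (mod 137)  [q = 17: ≢ 1 ✓]
The check at q = 2 fails, so 22 generates a proper subgroup.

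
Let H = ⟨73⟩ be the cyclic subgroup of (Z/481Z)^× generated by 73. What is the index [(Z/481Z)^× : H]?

108

The order of 73 must divide φ(481) = φ(13·37) = (13−1)·(37−1) = 12·36 = 432 = 2^4 · 3^3.
Divisors of 432: 1, 2, 3, 4, 6, 8, 9, 12, 16, 18, 24, 27, 36, 48, 54, 72, 108, 144, 216, 432.
Evaluate successive powers at the divisors of 432:
73^1 ≡ 73 (mod 481)
73^2 ≡ 38 (mod 481)
73^3 ≡ 369 (mod 481)
73^4 ≡ 1 (mod 481) ✓
Thus |⟨73⟩| = ord(73) = 4.
[(Z/481Z)^× : ⟨73⟩] = 432/4 = 108.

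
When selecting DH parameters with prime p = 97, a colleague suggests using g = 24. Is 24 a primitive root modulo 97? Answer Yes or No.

No

φ(97) = 97 − 1 = 96 = 2^5 · 3.
24 is a primitive root mod 97 iff 24^(φ(97)/q) ≢ 1 for every prime q | φ(97), i.e. q ∈ {2, 3}.
24^48 ≡ 1 (mod 97)  [q = 2: ≡ 1 ✗]
24^32 ≡ 35 (mod 97)  [q = 3: ≢ 1 ✓]
24^48 ≡ 1 shows ord(24) | 48, strictly less than φ(97); not a primitive root.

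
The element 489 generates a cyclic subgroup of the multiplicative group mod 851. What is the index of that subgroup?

6

Since 489 ∈ (Z/851Z)^×, its order divides φ(851) = φ(23·37) = (23−1)·(37−1) = 22·36 = 792 = 2^3 · 3^2 · 11.
Divisors of 792: 1, 2, 3, 4, 6, 8, 9, 11, 12, 18, 22, 24, 33, 36, 44, 66, 72, 88, 99, 132, 198, 264, 396, 792.
Evaluate successive powers at the divisors of 792:
489^1 ≡ 489 (mod 851)
489^2 ≡ 841 (mod 851)
489^3 ≡ 216 (mod 851)
489^4 ≡ 100 (mod 851)
489^6 ≡ 702 (mod 851)
489^8 ≡ 639 (mod 851)
489^9 ≡ 154 (mod 851)
489^11 ≡ 162 (mod 851)
489^12 ≡ 75 (mod 851)
489^18 ≡ 739 (mod 851)
489^22 ≡ 714 (mod 851)
489^24 ≡ 519 (mod 851)
489^33 ≡ 783 (mod 851)
489^36 ≡ 630 (mod 851)
489^44 ≡ 47 (mod 851)
489^66 ≡ 369 (mod 851)
489^72 ≡ 334 (mod 851)
489^88 ≡ 507 (mod 851)
489^99 ≡ 438 (mod 851)
489^132 ≡ 1 (mod 851) ✓
Thus |⟨489⟩| = ord(489) = 132.
[(Z/851Z)^× : ⟨489⟩] = 792/132 = 6.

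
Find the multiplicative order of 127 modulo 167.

The order of 127 must divide φ(167) = 167 − 1 = 166 = 2 · 83.
Divisors of 166: 1, 2, 83, 166.
Compute 127^d (mod 167) for the divisors d until we hit 1:
127^1 ≡ 127 (mod 167)
127^2 ≡ 97 (mod 167)
127^83 ≡ 1 (mod 167) ✓
The smallest such exponent is 83, so the order of 127 is 83.

83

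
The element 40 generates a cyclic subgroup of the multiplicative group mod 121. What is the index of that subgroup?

By Lagrange's theorem, ord_121(40) divides φ(121) = φ(11^2) = 11·(11−1) = 110 = 2 · 5 · 11.
Divisors of 110: 1, 2, 5, 10, 11, 22, 55, 110.
Check 40^d mod 121 for each divisor in increasing order:
40^1 ≡ 40
40^2 ≡ 27
40^5 ≡ 120
40^10 ≡ 1
The order of 40 is 10, so the subgroup it generates has 10 elements.
The index is φ(121) / ord(40) = 110 / 10 = 11.

11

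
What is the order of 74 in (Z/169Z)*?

39

The order of 74 must divide φ(169) = φ(13^2) = 13·(13−1) = 156 = 2^2 · 3 · 13.
Divisors of 156: 1, 2, 3, 4, 6, 12, 13, 26, 39, 52, 78, 156.
Test each divisor d:
74^1 ≡ 74 (mod 169)
74^2 ≡ 68 (mod 169)
74^3 ≡ 131 (mod 169)
74^4 ≡ 61 (mod 169)
74^6 ≡ 92 (mod 169)
74^12 ≡ 14 (mod 169)
74^13 ≡ 22 (mod 169)
74^26 ≡ 146 (mod 169)
74^39 ≡ 1 (mod 169) ✓
Therefore the multiplicative order of 74 modulo 169 is 39.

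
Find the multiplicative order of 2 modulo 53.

52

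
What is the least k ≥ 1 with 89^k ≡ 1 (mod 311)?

Since 89 ∈ (Z/311Z)^×, its order divides φ(311) = 311 − 1 = 310 = 2 · 5 · 31.
Divisors of 310: 1, 2, 5, 10, 31, 62, 155, 310.
Test each divisor d:
89^1 ≡ 89 (mod 311)
89^2 ≡ 146 (mod 311)
89^5 ≡ 24 (mod 311)
89^10 ≡ 265 (mod 311)
89^31 ≡ 1 (mod 311) ✓
So ord_311(89) = 31.

31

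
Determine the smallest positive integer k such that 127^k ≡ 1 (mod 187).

By Lagrange's theorem, ord_187(127) divides φ(187) = φ(11·17) = (11−1)·(17−1) = 10·16 = 160 = 2^5 · 5.
Divisors of 160: 1, 2, 4, 5, 8, 10, 16, 20, 32, 40, 80, 160.
Check 127^d mod 187 for each divisor in increasing order:
127^1 ≡ 127 (mod 187)
127^2 ≡ 47 (mod 187)
127^4 ≡ 152 (mod 187)
127^5 ≡ 43 (mod 187)
127^8 ≡ 103 (mod 187)
127^10 ≡ 166 (mod 187)
127^16 ≡ 137 (mod 187)
127^20 ≡ 67 (mod 187)
127^32 ≡ 69 (mod 187)
127^40 ≡ 1 (mod 187) ✓
Therefore the multiplicative order of 127 modulo 187 is 40.

40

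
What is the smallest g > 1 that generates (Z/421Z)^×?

φ(421) = 421 − 1 = 420 = 2^2 · 3 · 5 · 7.
Test candidates g = 2, 3, … against the prime factors q ∈ {2, 3, 5, 7} of φ(421): g is a generator iff g^(420/q) ≢ 1 for every such q.
g = 2: 2^210 ≡ 420; 2^140 ≡ 400; 2^84 ≡ 279; 2^60 ≡ 370 — none is 1, so 2 is a primitive root.
So 2 is the smallest generator of (Z/421Z)^×.

2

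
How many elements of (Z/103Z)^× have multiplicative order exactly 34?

φ(103) = 103 − 1 = 102 = 2 · 3 · 17.
Since (Z/103Z)^× is cyclic of order 102, the number of elements of order d is φ(d) when d | 102 and 0 otherwise.
34 = 2 · 17 divides 102, and φ(34) = 16.

16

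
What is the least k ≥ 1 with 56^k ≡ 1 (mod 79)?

6

The order of 56 must divide φ(79) = 79 − 1 = 78 = 2 · 3 · 13.
Divisors of 78: 1, 2, 3, 6, 13, 26, 39, 78.
Evaluate successive powers at the divisors of 78:
56^1 ≡ 56 (mod 79)
56^2 ≡ 55 (mod 79)
56^3 ≡ 78 (mod 79)
56^6 ≡ 1 (mod 79) ✓
So ord_79(56) = 6.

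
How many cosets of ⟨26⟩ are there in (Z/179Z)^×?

1

ord(26) | φ(179) = 179 − 1 = 178 = 2 · 89.
Divisors of 178: 1, 2, 89, 178.
Evaluate successive powers at the divisors of 178:
26^1 ≡ 26
26^2 ≡ 139
26^89 ≡ 178
26^178 ≡ 1
So ord_179(26) = 178, hence |⟨26⟩| = 178.
The index is φ(179) / ord(26) = 178 / 178 = 1.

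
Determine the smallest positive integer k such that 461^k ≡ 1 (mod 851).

36

ord(461) | φ(851) = φ(23·37) = (23−1)·(37−1) = 22·36 = 792 = 2^3 · 3^2 · 11.
Divisors of 792: 1, 2, 3, 4, 6, 8, 9, 11, 12, 18, 22, 24, 33, 36, 44, 66, 72, 88, 99, 132, 198, 264, 396, 792.
Compute 461^d (mod 851) for the divisors d until we hit 1:
461^1 ≡ 461 (mod 851)
461^2 ≡ 622 (mod 851)
461^3 ≡ 806 (mod 851)
461^4 ≡ 530 (mod 851)
461^6 ≡ 323 (mod 851)
461^8 ≡ 70 (mod 851)
461^9 ≡ 783 (mod 851)
461^11 ≡ 254 (mod 851)
461^12 ≡ 507 (mod 851)
461^18 ≡ 369 (mod 851)
461^22 ≡ 691 (mod 851)
461^24 ≡ 47 (mod 851)
461^33 ≡ 208 (mod 851)
461^36 ≡ 1 (mod 851) ✓
So ord_851(461) = 36.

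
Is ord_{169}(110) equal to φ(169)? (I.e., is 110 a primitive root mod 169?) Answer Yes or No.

Yes

φ(169) = φ(13^2) = 13·(13−1) = 156 = 2^2 · 3 · 13.
Test 110^(156/q) mod 169 for each prime factor q of 156:
110^78 ≡ 168 (mod 169)  [q = 2: ≢ 1 ✓]
110^52 ≡ 22 (mod 169)  [q = 3: ≢ 1 ✓]
110^12 ≡ 14 (mod 169)  [q = 13: ≢ 1 ✓]
Every test exponent gives a nontrivial residue, hence 110 generates the full group.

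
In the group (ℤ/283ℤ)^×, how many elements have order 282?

92

φ(283) = 283 − 1 = 282 = 2 · 3 · 47.
Since (Z/283Z)^× is cyclic of order 282, the number of elements of order d is φ(d) when d | 282 and 0 otherwise.
282 = 2 · 3 · 47 divides 282, and φ(282) = 92.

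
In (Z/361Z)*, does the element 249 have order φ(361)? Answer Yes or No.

Yes

φ(361) = φ(19^2) = 19·(19−1) = 342 = 2 · 3^2 · 19.
An element g generates (Z/361Z)^× iff g^(342/q) ≢ 1 (mod 361) for each prime q ∈ {2, 3, 19}.
249^171 ≡ 360 (mod 361)  [q = 2: ≢ 1 ✓]
249^114 ≡ 292 (mod 361)  [q = 3: ≢ 1 ✓]
249^18 ≡ 115 (mod 361)  [q = 19: ≢ 1 ✓]
None equal 1, so ord_361(249) = 342: 249 is a primitive root.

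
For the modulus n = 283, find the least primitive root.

φ(283) = 283 − 1 = 282 = 2 · 3 · 47.
g is a primitive root iff g^(282/q) ≢ 1 (mod 283) for each prime q ∈ {2, 3, 47}.
g = 2: 2^141 ≡ 282; 2^94 ≡ 1 — hits 1, so not a primitive root.
g = 3: 3^141 ≡ 282; 3^94 ≡ 238; 3^6 ≡ 163 — none is 1, so 3 is a primitive root.
The smallest primitive root modulo 283 is 3.

3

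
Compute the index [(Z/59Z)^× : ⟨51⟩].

2

The order of 51 must divide φ(59) = 59 − 1 = 58 = 2 · 29.
Divisors of 58: 1, 2, 29, 58.
Check 51^d mod 59 for each divisor in increasing order:
51^1 ≡ 51 (mod 59)
51^2 ≡ 5 (mod 59)
51^29 ≡ 1 (mod 59) ✓
Thus |⟨51⟩| = ord(51) = 29.
Index = |(Z/59Z)^×| / |⟨51⟩| = 58 / 29 = 2.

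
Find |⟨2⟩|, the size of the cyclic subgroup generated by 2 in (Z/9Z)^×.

Since 2 ∈ (Z/9Z)^×, its order divides φ(9) = φ(3^2) = 3·(3−1) = 6 = 2 · 3.
Divisors of 6: 1, 2, 3, 6.
Check 2^d mod 9 for each divisor in increasing order:
2^1 ≡ 2 (mod 9)
2^2 ≡ 4 (mod 9)
2^3 ≡ 8 (mod 9)
2^6 ≡ 1 (mod 9) ✓
The smallest such exponent is 6, so the order of 2 is 6.

6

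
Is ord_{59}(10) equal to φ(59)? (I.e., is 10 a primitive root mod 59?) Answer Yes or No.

φ(59) = 59 − 1 = 58 = 2 · 29.
10 is a primitive root mod 59 iff 10^(φ(59)/q) ≢ 1 for every prime q | φ(59), i.e. q ∈ {2, 29}.
10^29 ≡ 58 (mod 59)  [q = 2: ≢ 1 ✓]
10^2 ≡ 41 (mod 59)  [q = 29: ≢ 1 ✓]
All checks pass, so 10 has order 58 and is a primitive root modulo 59.

Yes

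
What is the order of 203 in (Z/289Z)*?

34

Since 203 ∈ (Z/289Z)^×, its order divides φ(289) = φ(17^2) = 17·(17−1) = 272 = 2^4 · 17.
Divisors of 272: 1, 2, 4, 8, 16, 17, 34, 68, 136, 272.
Compute 203^d (mod 289) for the divisors d until we hit 1:
203^1 ≡ 203 (mod 289)
203^2 ≡ 171 (mod 289)
203^4 ≡ 52 (mod 289)
203^8 ≡ 103 (mod 289)
203^16 ≡ 205 (mod 289)
203^17 ≡ 288 (mod 289)
203^34 ≡ 1 (mod 289) ✓
The smallest such exponent is 34, so the order of 203 is 34.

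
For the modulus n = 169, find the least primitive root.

φ(169) = φ(13^2) = 13·(13−1) = 156 = 2^2 · 3 · 13.
g is a primitive root iff g^(156/q) ≢ 1 (mod 169) for each prime q ∈ {2, 3, 13}.
g = 2: 2^78 ≡ 168; 2^52 ≡ 146; 2^12 ≡ 40 — none is 1, so 2 is a primitive root.
Hence the least primitive root of 169 is 2.

2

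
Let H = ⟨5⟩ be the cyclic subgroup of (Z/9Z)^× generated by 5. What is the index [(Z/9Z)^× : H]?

Since 5 ∈ (Z/9Z)^×, its order divides φ(9) = φ(3^2) = 3·(3−1) = 6 = 2 · 3.
Divisors of 6: 1, 2, 3, 6.
Compute 5^d (mod 9) for the divisors d until we hit 1:
5^1 ≡ 5
5^2 ≡ 7
5^3 ≡ 8
5^6 ≡ 1
Thus |⟨5⟩| = ord(5) = 6.
The index is φ(9) / ord(5) = 6 / 6 = 1.

1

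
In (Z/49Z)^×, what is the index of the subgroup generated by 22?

The order of 22 must divide φ(49) = φ(7^2) = 7·(7−1) = 42 = 2 · 3 · 7.
Divisors of 42: 1, 2, 3, 6, 7, 14, 21, 42.
Compute 22^d (mod 49) for the divisors d until we hit 1:
22^1 ≡ 22 (mod 49)
22^2 ≡ 43 (mod 49)
22^3 ≡ 15 (mod 49)
22^6 ≡ 29 (mod 49)
22^7 ≡ 1 (mod 49) ✓
So ord_49(22) = 7, hence |⟨22⟩| = 7.
[(Z/49Z)^× : ⟨22⟩] = 42/7 = 6.

6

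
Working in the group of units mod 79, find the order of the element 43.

The order of 43 must divide φ(79) = 79 − 1 = 78 = 2 · 3 · 13.
Divisors of 78: 1, 2, 3, 6, 13, 26, 39, 78.
Evaluate successive powers at the divisors of 78:
43^1 ≡ 43 (mod 79)
43^2 ≡ 32 (mod 79)
43^3 ≡ 33 (mod 79)
43^6 ≡ 62 (mod 79)
43^13 ≡ 24 (mod 79)
43^26 ≡ 23 (mod 79)
43^39 ≡ 78 (mod 79)
43^78 ≡ 1 (mod 79) ✓
Hence ord(43) = 78.

78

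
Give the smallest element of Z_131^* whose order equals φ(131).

φ(131) = 131 − 1 = 130 = 2 · 5 · 13.
Test candidates g = 2, 3, … against the prime factors q ∈ {2, 5, 13} of φ(131): g is a generator iff g^(130/q) ≢ 1 for every such q.
g = 2: 2^65 ≡ 130; 2^26 ≡ 53; 2^10 ≡ 107 — none is 1, so 2 is a primitive root.
The smallest primitive root modulo 131 is 2.

2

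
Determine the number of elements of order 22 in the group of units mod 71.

0

φ(71) = 71 − 1 = 70 = 2 · 5 · 7.
In a cyclic group of order 70, there are φ(d) elements of order d for each divisor d of 70, and zero for non-divisors.
Here 70 is not a multiple of 22, so there are no elements of order 22.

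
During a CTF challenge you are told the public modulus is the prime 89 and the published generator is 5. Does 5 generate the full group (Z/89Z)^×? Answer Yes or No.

No

φ(89) = 89 − 1 = 88 = 2^3 · 11.
An element g generates (Z/89Z)^× iff g^(88/q) ≢ 1 (mod 89) for each prime q ∈ {2, 11}.
5^44 ≡ 1 (mod 89)  [q = 2: ≡ 1 ✗]
5^8 ≡ 4 (mod 89)  [q = 11: ≢ 1 ✓]
Since 5^44 ≡ 1, the order of 5 divides 44 < 88, so 5 is not a primitive root.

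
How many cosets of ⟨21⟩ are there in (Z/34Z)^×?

ord(21) | φ(34) = φ(2)·φ(17) = 1·16 = 16 = 2^4.
Divisors of 16: 1, 2, 4, 8, 16.
Test each divisor d:
21^1 ≡ 21 (mod 34)
21^2 ≡ 33 (mod 34)
21^4 ≡ 1 (mod 34) ✓
Thus |⟨21⟩| = ord(21) = 4.
[(Z/34Z)^× : ⟨21⟩] = 16/4 = 4.

4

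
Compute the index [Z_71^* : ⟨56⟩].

1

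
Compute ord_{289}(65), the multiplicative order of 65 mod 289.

16

The order of 65 must divide φ(289) = φ(17^2) = 17·(17−1) = 272 = 2^4 · 17.
Divisors of 272: 1, 2, 4, 8, 16, 17, 34, 68, 136, 272.
Check 65^d mod 289 for each divisor in increasing order:
65^1 ≡ 65 (mod 289)
65^2 ≡ 179 (mod 289)
65^4 ≡ 251 (mod 289)
65^8 ≡ 288 (mod 289)
65^16 ≡ 1 (mod 289) ✓
The smallest such exponent is 16, so the order of 65 is 16.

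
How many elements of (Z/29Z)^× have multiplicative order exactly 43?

0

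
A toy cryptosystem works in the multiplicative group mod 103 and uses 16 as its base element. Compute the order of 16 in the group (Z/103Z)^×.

Since 16 ∈ (Z/103Z)^×, its order divides φ(103) = 103 − 1 = 102 = 2 · 3 · 17.
Divisors of 102: 1, 2, 3, 6, 17, 34, 51, 102.
Compute 16^d (mod 103) for the divisors d until we hit 1:
16^1 ≡ 16
16^2 ≡ 50
16^3 ≡ 79
16^6 ≡ 61
16^17 ≡ 56
16^34 ≡ 46
16^51 ≡ 1
The smallest such exponent is 51, so the order of 16 is 51.

51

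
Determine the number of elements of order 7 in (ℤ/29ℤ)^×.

6

φ(29) = 29 − 1 = 28 = 2^2 · 7.
(Z/29Z)^× is cyclic (|G| = 28); a cyclic group of order m has exactly φ(d) elements of each order d | m, and none otherwise.
7 | 28, and φ(7) = 7 − 1 = 6.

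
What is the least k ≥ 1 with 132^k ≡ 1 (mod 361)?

38

The order of 132 must divide φ(361) = φ(19^2) = 19·(19−1) = 342 = 2 · 3^2 · 19.
Divisors of 342: 1, 2, 3, 6, 9, 18, 19, 38, 57, 114, 171, 342.
Test each divisor d:
132^1 ≡ 132
132^2 ≡ 96
132^3 ≡ 37
132^6 ≡ 286
132^9 ≡ 113
132^18 ≡ 134
132^19 ≡ 360
132^38 ≡ 1
So ord_361(132) = 38.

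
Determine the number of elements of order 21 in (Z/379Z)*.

12

φ(379) = 379 − 1 = 378 = 2 · 3^3 · 7.
(Z/379Z)^× is cyclic (|G| = 378); a cyclic group of order m has exactly φ(d) elements of each order d | m, and none otherwise.
21 = 3 · 7 divides 378, and φ(21) = 12.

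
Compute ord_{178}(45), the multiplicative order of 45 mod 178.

11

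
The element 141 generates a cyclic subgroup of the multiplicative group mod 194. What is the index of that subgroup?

By Lagrange's theorem, ord_194(141) divides φ(194) = φ(2)·φ(97) = 1·96 = 96 = 2^5 · 3.
Divisors of 96: 1, 2, 3, 4, 6, 8, 12, 16, 24, 32, 48, 96.
Evaluate successive powers at the divisors of 96:
141^1 ≡ 141 (mod 194)
141^2 ≡ 93 (mod 194)
141^3 ≡ 115 (mod 194)
141^4 ≡ 113 (mod 194)
141^6 ≡ 33 (mod 194)
141^8 ≡ 159 (mod 194)
141^12 ≡ 119 (mod 194)
141^16 ≡ 61 (mod 194)
141^24 ≡ 193 (mod 194)
141^32 ≡ 35 (mod 194)
141^48 ≡ 1 (mod 194) ✓
So ord_194(141) = 48, hence |⟨141⟩| = 48.
The index is φ(194) / ord(141) = 96 / 48 = 2.

2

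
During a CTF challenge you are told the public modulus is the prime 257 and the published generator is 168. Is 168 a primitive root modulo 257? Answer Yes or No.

No

φ(257) = 257 − 1 = 256 = 2^8.
Test 168^(256/q) mod 257 for each prime factor q of 256:
168^128 ≡ 1 (mod 257)  [q = 2: ≡ 1 ✗]
The check at q = 2 fails, so 168 generates a proper subgroup.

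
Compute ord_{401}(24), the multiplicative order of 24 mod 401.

ord(24) | φ(401) = 401 − 1 = 400 = 2^4 · 5^2.
Divisors of 400: 1, 2, 4, 5, 8, 10, 16, 20, 25, 40, 50, 80, 100, 200, 400.
Check 24^d mod 401 for each divisor in increasing order:
24^1 ≡ 24 (mod 401)
24^2 ≡ 175 (mod 401)
24^4 ≡ 149 (mod 401)
24^5 ≡ 368 (mod 401)
24^8 ≡ 146 (mod 401)
24^10 ≡ 287 (mod 401)
24^16 ≡ 63 (mod 401)
24^20 ≡ 164 (mod 401)
24^25 ≡ 202 (mod 401)
24^40 ≡ 29 (mod 401)
24^50 ≡ 303 (mod 401)
24^80 ≡ 39 (mod 401)
24^100 ≡ 381 (mod 401)
24^200 ≡ 400 (mod 401)
24^400 ≡ 1 (mod 401) ✓
Hence ord(24) = 400.

400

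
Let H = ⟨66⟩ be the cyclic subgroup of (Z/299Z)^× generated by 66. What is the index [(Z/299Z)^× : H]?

12

Since 66 ∈ (Z/299Z)^×, its order divides φ(299) = φ(13·23) = (13−1)·(23−1) = 12·22 = 264 = 2^3 · 3 · 11.
Divisors of 264: 1, 2, 3, 4, 6, 8, 11, 12, 22, 24, 33, 44, 66, 88, 132, 264.
Compute 66^d (mod 299) for the divisors d until we hit 1:
66^1 ≡ 66 (mod 299)
66^2 ≡ 170 (mod 299)
66^3 ≡ 157 (mod 299)
66^4 ≡ 196 (mod 299)
66^6 ≡ 131 (mod 299)
66^8 ≡ 144 (mod 299)
66^11 ≡ 183 (mod 299)
66^12 ≡ 118 (mod 299)
66^22 ≡ 1 (mod 299) ✓
The order of 66 is 22, so the subgroup it generates has 22 elements.
Index = |(Z/299Z)^×| / |⟨66⟩| = 264 / 22 = 12.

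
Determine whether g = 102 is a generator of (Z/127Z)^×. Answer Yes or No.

φ(127) = 127 − 1 = 126 = 2 · 3^2 · 7.
102 is a primitive root mod 127 iff 102^(φ(127)/q) ≢ 1 for every prime q | φ(127), i.e. q ∈ {2, 3, 7}.
102^63 ≡ 126 (mod 127)  [q = 2: ≢ 1 ✓]
102^42 ≡ 1 (mod 127)  [q = 3: ≡ 1 ✗]
102^18 ≡ 32 (mod 127)  [q = 7: ≢ 1 ✓]
Since 102^42 ≡ 1, the order of 102 divides 42 < 126, so 102 is not a primitive root.

No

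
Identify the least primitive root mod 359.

φ(359) = 359 − 1 = 358 = 2 · 179.
g is a primitive root iff g^(358/q) ≢ 1 (mod 359) for each prime q ∈ {2, 179}.
g = 2: 2^179 ≡ 1 — hits 1, so not a primitive root.
g = 3: 3^179 ≡ 1 — hits 1, so not a primitive root.
g = 4: 4^179 ≡ 1 — hits 1, so not a primitive root.
g = 5: 5^179 ≡ 1 — hits 1, so not a primitive root.
g = 6: 6^179 ≡ 1 — hits 1, so not a primitive root.
g = 7: 7^179 ≡ 358; 7^2 ≡ 49 — none is 1, so 7 is a primitive root.
So 7 is the smallest generator of (Z/359Z)^×.

7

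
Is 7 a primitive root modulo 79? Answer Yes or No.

Yes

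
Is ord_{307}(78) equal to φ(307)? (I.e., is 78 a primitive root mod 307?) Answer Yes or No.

Yes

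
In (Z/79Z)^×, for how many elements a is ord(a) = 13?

φ(79) = 79 − 1 = 78 = 2 · 3 · 13.
In a cyclic group of order 78, there are φ(d) elements of order d for each divisor d of 78, and zero for non-divisors.
13 | 78, and φ(13) = 13 − 1 = 12.

12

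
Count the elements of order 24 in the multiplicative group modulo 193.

φ(193) = 193 − 1 = 192 = 2^6 · 3.
Since (Z/193Z)^× is cyclic of order 192, the number of elements of order d is φ(d) when d | 192 and 0 otherwise.
24 = 2^3 · 3 divides 192, and φ(24) = 8.

8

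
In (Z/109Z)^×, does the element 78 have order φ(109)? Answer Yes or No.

No

φ(109) = 109 − 1 = 108 = 2^2 · 3^3.
An element g generates (Z/109Z)^× iff g^(108/q) ≢ 1 (mod 109) for each prime q ∈ {2, 3}.
78^54 ≡ 1 (mod 109)  [q = 2: ≡ 1 ✗]
78^36 ≡ 45 (mod 109)  [q = 3: ≢ 1 ✓]
78^54 ≡ 1 shows ord(78) | 54, strictly less than φ(109); not a primitive root.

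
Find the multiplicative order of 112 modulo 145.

28

By Lagrange's theorem, ord_145(112) divides φ(145) = φ(5·29) = (5−1)·(29−1) = 4·28 = 112 = 2^4 · 7.
Divisors of 112: 1, 2, 4, 7, 8, 14, 16, 28, 56, 112.
Test each divisor d:
112^1 ≡ 112 (mod 145)
112^2 ≡ 74 (mod 145)
112^4 ≡ 111 (mod 145)
112^7 ≡ 88 (mod 145)
112^8 ≡ 141 (mod 145)
112^14 ≡ 59 (mod 145)
112^16 ≡ 16 (mod 145)
112^28 ≡ 1 (mod 145) ✓
So ord_145(112) = 28.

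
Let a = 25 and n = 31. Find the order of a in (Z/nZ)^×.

The order of 25 must divide φ(31) = 31 − 1 = 30 = 2 · 3 · 5.
Divisors of 30: 1, 2, 3, 5, 6, 10, 15, 30.
Evaluate successive powers at the divisors of 30:
25^1 ≡ 25
25^2 ≡ 5
25^3 ≡ 1
The smallest such exponent is 3, so the order of 25 is 3.

3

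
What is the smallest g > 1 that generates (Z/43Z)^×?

3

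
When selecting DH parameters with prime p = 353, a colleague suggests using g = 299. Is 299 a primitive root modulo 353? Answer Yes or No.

φ(353) = 353 − 1 = 352 = 2^5 · 11.
It suffices to check that the order of 299 is not a proper divisor of 352: compute 299^(352/q) for q ∈ {2, 11}.
299^176 ≡ 352 (mod 353)  [q = 2: ≢ 1 ✓]
299^32 ≡ 185 (mod 353)  [q = 11: ≢ 1 ✓]
All checks pass, so 299 has order 352 and is a primitive root modulo 353.

Yes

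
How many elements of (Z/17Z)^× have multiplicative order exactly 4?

2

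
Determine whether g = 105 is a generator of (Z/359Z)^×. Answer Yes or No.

Yes

φ(359) = 359 − 1 = 358 = 2 · 179.
An element g generates (Z/359Z)^× iff g^(358/q) ≢ 1 (mod 359) for each prime q ∈ {2, 179}.
105^179 ≡ 358 (mod 359)  [q = 2: ≢ 1 ✓]
105^2 ≡ 255 (mod 359)  [q = 179: ≢ 1 ✓]
None equal 1, so ord_359(105) = 358: 105 is a primitive root.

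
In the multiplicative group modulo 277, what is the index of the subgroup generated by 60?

ord(60) | φ(277) = 277 − 1 = 276 = 2^2 · 3 · 23.
Divisors of 276: 1, 2, 3, 4, 6, 12, 23, 46, 69, 92, 138, 276.
Test each divisor d:
60^1 ≡ 60 (mod 277)
60^2 ≡ 276 (mod 277)
60^3 ≡ 217 (mod 277)
60^4 ≡ 1 (mod 277) ✓
Thus |⟨60⟩| = ord(60) = 4.
The index is φ(277) / ord(60) = 276 / 4 = 69.

69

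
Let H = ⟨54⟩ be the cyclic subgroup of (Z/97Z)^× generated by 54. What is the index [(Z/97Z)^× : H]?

4

The order of 54 must divide φ(97) = 97 − 1 = 96 = 2^5 · 3.
Divisors of 96: 1, 2, 3, 4, 6, 8, 12, 16, 24, 32, 48, 96.
Compute 54^d (mod 97) for the divisors d until we hit 1:
54^1 ≡ 54 (mod 97)
54^2 ≡ 6 (mod 97)
54^3 ≡ 33 (mod 97)
54^4 ≡ 36 (mod 97)
54^6 ≡ 22 (mod 97)
54^8 ≡ 35 (mod 97)
54^12 ≡ 96 (mod 97)
54^16 ≡ 61 (mod 97)
54^24 ≡ 1 (mod 97) ✓
The order of 54 is 24, so the subgroup it generates has 24 elements.
[(Z/97Z)^× : ⟨54⟩] = 96/24 = 4.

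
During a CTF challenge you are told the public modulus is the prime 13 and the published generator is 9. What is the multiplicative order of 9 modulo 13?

Since 9 ∈ (Z/13Z)^×, its order divides φ(13) = 13 − 1 = 12 = 2^2 · 3.
Divisors of 12: 1, 2, 3, 4, 6, 12.
Check 9^d mod 13 for each divisor in increasing order:
9^1 ≡ 9
9^2 ≡ 3
9^3 ≡ 1
So ord_13(9) = 3.

3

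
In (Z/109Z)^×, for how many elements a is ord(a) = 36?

12

φ(109) = 109 − 1 = 108 = 2^2 · 3^3.
In a cyclic group of order 108, there are φ(d) elements of order d for each divisor d of 108, and zero for non-divisors.
36 = 2^2 · 3^2 divides 108, and φ(36) = 12.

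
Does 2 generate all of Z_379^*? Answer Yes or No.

Yes

φ(379) = 379 − 1 = 378 = 2 · 3^3 · 7.
It suffices to check that the order of 2 is not a proper divisor of 378: compute 2^(378/q) for q ∈ {2, 3, 7}.
2^189 ≡ 378 (mod 379)  [q = 2: ≢ 1 ✓]
2^126 ≡ 327 (mod 379)  [q = 3: ≢ 1 ✓]
2^54 ≡ 125 (mod 379)  [q = 7: ≢ 1 ✓]
Every test exponent gives a nontrivial residue, hence 2 generates the full group.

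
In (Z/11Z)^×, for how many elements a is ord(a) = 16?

φ(11) = 11 − 1 = 10 = 2 · 5.
(Z/11Z)^× is cyclic (|G| = 10); a cyclic group of order m has exactly φ(d) elements of each order d | m, and none otherwise.
Here 10 is not a multiple of 16, so there are no elements of order 16.

0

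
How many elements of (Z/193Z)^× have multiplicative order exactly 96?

32

φ(193) = 193 − 1 = 192 = 2^6 · 3.
(Z/193Z)^× is cyclic (|G| = 192); a cyclic group of order m has exactly φ(d) elements of each order d | m, and none otherwise.
96 = 2^5 · 3 divides 192, and φ(96) = 32.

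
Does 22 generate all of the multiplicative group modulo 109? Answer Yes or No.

No

φ(109) = 109 − 1 = 108 = 2^2 · 3^3.
An element g generates (Z/109Z)^× iff g^(108/q) ≢ 1 (mod 109) for each prime q ∈ {2, 3}.
22^54 ≡ 1 (mod 109)  [q = 2: ≡ 1 ✗]
22^36 ≡ 45 (mod 109)  [q = 3: ≢ 1 ✓]
The check at q = 2 fails, so 22 generates a proper subgroup.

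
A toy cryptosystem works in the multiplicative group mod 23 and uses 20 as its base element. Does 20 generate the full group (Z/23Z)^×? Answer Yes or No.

φ(23) = 23 − 1 = 22 = 2 · 11.
It suffices to check that the order of 20 is not a proper divisor of 22: compute 20^(22/q) for q ∈ {2, 11}.
20^11 ≡ 22 (mod 23)  [q = 2: ≢ 1 ✓]
20^2 ≡ 9 (mod 23)  [q = 11: ≢ 1 ✓]
Every test exponent gives a nontrivial residue, hence 20 generates the full group.

Yes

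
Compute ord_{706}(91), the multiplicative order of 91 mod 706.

88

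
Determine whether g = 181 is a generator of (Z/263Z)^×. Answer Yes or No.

No

φ(263) = 263 − 1 = 262 = 2 · 131.
181 is a primitive root mod 263 iff 181^(φ(263)/q) ≢ 1 for every prime q | φ(263), i.e. q ∈ {2, 131}.
181^131 ≡ 1 (mod 263)  [q = 2: ≡ 1 ✗]
181^2 ≡ 149 (mod 263)  [q = 131: ≢ 1 ✓]
181^131 ≡ 1 shows ord(181) | 131, strictly less than φ(263); not a primitive root.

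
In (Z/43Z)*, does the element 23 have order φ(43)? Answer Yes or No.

φ(43) = 43 − 1 = 42 = 2 · 3 · 7.
An element g generates (Z/43Z)^× iff g^(42/q) ≢ 1 (mod 43) for each prime q ∈ {2, 3, 7}.
23^21 ≡ 1 (mod 43)  [q = 2: ≡ 1 ✗]
23^14 ≡ 36 (mod 43)  [q = 3: ≢ 1 ✓]
23^6 ≡ 4 (mod 43)  [q = 7: ≢ 1 ✓]
23^21 ≡ 1 shows ord(23) | 21, strictly less than φ(43); not a primitive root.

No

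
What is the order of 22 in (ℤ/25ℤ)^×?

The order of 22 must divide φ(25) = φ(5^2) = 5·(5−1) = 20 = 2^2 · 5.
Divisors of 20: 1, 2, 4, 5, 10, 20.
Check 22^d mod 25 for each divisor in increasing order:
22^1 ≡ 22
22^2 ≡ 9
22^4 ≡ 6
22^5 ≡ 7
22^10 ≡ 24
22^20 ≡ 1
The smallest such exponent is 20, so the order of 22 is 20.

20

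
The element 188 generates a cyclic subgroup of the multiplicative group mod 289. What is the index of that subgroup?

16

The order of 188 must divide φ(289) = φ(17^2) = 17·(17−1) = 272 = 2^4 · 17.
Divisors of 272: 1, 2, 4, 8, 16, 17, 34, 68, 136, 272.
Test each divisor d:
188^1 ≡ 188
188^2 ≡ 86
188^4 ≡ 171
188^8 ≡ 52
188^16 ≡ 103
188^17 ≡ 1
The order of 188 is 17, so the subgroup it generates has 17 elements.
[(Z/289Z)^× : ⟨188⟩] = 272/17 = 16.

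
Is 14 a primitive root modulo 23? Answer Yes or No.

Yes

φ(23) = 23 − 1 = 22 = 2 · 11.
Test 14^(22/q) mod 23 for each prime factor q of 22:
14^11 ≡ 22 (mod 23)  [q = 2: ≢ 1 ✓]
14^2 ≡ 12 (mod 23)  [q = 11: ≢ 1 ✓]
Every test exponent gives a nontrivial residue, hence 14 generates the full group.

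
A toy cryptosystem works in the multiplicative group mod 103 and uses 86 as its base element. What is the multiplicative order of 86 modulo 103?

Since 86 ∈ (Z/103Z)^×, its order divides φ(103) = 103 − 1 = 102 = 2 · 3 · 17.
Divisors of 102: 1, 2, 3, 6, 17, 34, 51, 102.
Evaluate successive powers at the divisors of 102:
86^1 ≡ 86
86^2 ≡ 83
86^3 ≡ 31
86^6 ≡ 34
86^17 ≡ 57
86^34 ≡ 56
86^51 ≡ 102
86^102 ≡ 1
Hence ord(86) = 102.

102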